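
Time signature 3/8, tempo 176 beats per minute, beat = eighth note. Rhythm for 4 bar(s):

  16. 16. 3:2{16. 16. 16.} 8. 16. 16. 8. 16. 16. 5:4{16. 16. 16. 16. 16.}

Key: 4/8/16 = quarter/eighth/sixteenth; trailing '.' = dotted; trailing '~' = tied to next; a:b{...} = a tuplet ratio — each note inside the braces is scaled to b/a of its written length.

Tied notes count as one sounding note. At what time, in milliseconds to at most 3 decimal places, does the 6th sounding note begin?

note 6 onset = 3b = 1022.727ms

1. 0.0ms @ 0 + 255.682ms (3/4)
2. 255.682ms @ 3/4 + 255.682ms (3/4)
3. 511.364ms @ 3/2 + 170.455ms (1/2)
4. 681.818ms @ 2 + 170.455ms (1/2)
5. 852.273ms @ 5/2 + 170.455ms (1/2)
6. 1022.727ms @ 3 + 511.364ms (3/2)
7. 1534.091ms @ 9/2 + 255.682ms (3/4)
8. 1789.773ms @ 21/4 + 255.682ms (3/4)
9. 2045.455ms @ 6 + 511.364ms (3/2)
10. 2556.818ms @ 15/2 + 255.682ms (3/4)
11. 2812.5ms @ 33/4 + 255.682ms (3/4)
12. 3068.182ms @ 9 + 204.545ms (3/5)
13. 3272.727ms @ 48/5 + 204.545ms (3/5)
14. 3477.273ms @ 51/5 + 204.545ms (3/5)
15. 3681.818ms @ 54/5 + 204.545ms (3/5)
16. 3886.364ms @ 57/5 + 204.545ms (3/5)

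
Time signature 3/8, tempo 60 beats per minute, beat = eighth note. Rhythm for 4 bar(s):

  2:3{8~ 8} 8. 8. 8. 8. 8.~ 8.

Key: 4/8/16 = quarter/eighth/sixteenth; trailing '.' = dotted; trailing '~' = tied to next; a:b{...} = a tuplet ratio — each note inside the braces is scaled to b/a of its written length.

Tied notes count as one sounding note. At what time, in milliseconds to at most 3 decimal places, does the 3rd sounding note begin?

1. 0.0ms @ 0 + 3000.0ms (3)
2. 3000.0ms @ 3 + 1500.0ms (3/2)
3. 4500.0ms @ 9/2 + 1500.0ms (3/2)
4. 6000.0ms @ 6 + 1500.0ms (3/2)
5. 7500.0ms @ 15/2 + 1500.0ms (3/2)
6. 9000.0ms @ 9 + 3000.0ms (3)

note 3 onset = 9/2b = 4500.0ms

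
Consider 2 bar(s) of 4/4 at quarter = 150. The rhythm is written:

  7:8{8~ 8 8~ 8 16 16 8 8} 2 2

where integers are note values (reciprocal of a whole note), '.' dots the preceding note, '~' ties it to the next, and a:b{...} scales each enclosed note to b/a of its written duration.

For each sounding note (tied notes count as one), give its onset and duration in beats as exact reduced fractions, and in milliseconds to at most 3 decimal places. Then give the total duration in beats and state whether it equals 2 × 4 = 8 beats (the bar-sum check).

1) 0.0ms=0b +457.143ms=8/7b
2) 457.143ms=8/7b +457.143ms=8/7b
3) 914.286ms=16/7b +114.286ms=2/7b
4) 1028.571ms=18/7b +114.286ms=2/7b
5) 1142.857ms=20/7b +228.571ms=4/7b
6) 1371.429ms=24/7b +228.571ms=4/7b
7) 1600.0ms=4b +800.0ms=2b
8) 2400.0ms=6b +800.0ms=2b
Σ=8b of 8 (150bpm 4/4) — PASS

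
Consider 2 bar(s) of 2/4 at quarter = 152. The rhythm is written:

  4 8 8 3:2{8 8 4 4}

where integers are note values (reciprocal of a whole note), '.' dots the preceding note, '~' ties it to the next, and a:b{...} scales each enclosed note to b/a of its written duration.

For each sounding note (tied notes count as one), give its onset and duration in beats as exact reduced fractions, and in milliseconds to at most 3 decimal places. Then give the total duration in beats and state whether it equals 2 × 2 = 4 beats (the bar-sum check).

1) 0.0ms=0b +394.737ms=1b
2) 394.737ms=1b +197.368ms=1/2b
3) 592.105ms=3/2b +197.368ms=1/2b
4) 789.474ms=2b +131.579ms=1/3b
5) 921.053ms=7/3b +131.579ms=1/3b
6) 1052.632ms=8/3b +263.158ms=2/3b
7) 1315.789ms=10/3b +263.158ms=2/3b
Σ=4b of 4 (152bpm 2/4) — PASS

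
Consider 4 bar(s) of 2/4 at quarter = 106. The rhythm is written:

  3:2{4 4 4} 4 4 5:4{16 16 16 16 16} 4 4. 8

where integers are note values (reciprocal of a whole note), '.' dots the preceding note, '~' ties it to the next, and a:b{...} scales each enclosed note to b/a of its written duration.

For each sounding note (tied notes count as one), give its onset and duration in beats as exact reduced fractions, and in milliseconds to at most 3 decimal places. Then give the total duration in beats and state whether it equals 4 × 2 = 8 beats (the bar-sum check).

1) 0.0ms=0b +377.358ms=2/3b
2) 377.358ms=2/3b +377.358ms=2/3b
3) 754.717ms=4/3b +377.358ms=2/3b
4) 1132.075ms=2b +566.038ms=1b
5) 1698.113ms=3b +566.038ms=1b
6) 2264.151ms=4b +113.208ms=1/5b
7) 2377.358ms=21/5b +113.208ms=1/5b
8) 2490.566ms=22/5b +113.208ms=1/5b
9) 2603.774ms=23/5b +113.208ms=1/5b
10) 2716.981ms=24/5b +113.208ms=1/5b
11) 2830.189ms=5b +566.038ms=1b
12) 3396.226ms=6b +849.057ms=3/2b
13) 4245.283ms=15/2b +283.019ms=1/2b
Σ=8b of 8 (106bpm 2/4) — PASS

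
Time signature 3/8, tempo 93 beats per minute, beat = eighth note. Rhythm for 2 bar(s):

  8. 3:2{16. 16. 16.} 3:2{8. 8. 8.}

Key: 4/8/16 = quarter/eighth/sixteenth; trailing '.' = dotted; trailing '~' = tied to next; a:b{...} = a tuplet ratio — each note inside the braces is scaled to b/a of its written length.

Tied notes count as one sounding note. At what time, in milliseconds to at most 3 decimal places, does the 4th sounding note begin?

1. 0.0ms @ 0 + 967.742ms (3/2)
2. 967.742ms @ 3/2 + 322.581ms (1/2)
3. 1290.323ms @ 2 + 322.581ms (1/2)
4. 1612.903ms @ 5/2 + 322.581ms (1/2)
5. 1935.484ms @ 3 + 645.161ms (1)
6. 2580.645ms @ 4 + 645.161ms (1)
7. 3225.806ms @ 5 + 645.161ms (1)

note 4 onset = 5/2b = 1612.903ms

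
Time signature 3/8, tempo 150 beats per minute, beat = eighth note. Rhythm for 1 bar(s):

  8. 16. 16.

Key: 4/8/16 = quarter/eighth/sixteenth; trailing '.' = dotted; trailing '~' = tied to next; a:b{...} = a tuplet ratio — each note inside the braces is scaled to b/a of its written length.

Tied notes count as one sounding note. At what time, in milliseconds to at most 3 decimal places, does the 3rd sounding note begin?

1. 0.0ms @ 0 + 600.0ms (3/2)
2. 600.0ms @ 3/2 + 300.0ms (3/4)
3. 900.0ms @ 9/4 + 300.0ms (3/4)

note 3 onset = 9/4b = 900.0ms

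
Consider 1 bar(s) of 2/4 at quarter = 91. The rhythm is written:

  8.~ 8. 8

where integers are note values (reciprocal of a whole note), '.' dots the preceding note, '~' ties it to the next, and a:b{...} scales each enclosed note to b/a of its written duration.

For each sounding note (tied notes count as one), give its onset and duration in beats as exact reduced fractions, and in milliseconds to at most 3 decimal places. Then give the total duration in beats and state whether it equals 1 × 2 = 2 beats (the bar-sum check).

1) 0.0ms=0b +989.011ms=3/2b
2) 989.011ms=3/2b +329.67ms=1/2b
Σ=2b of 2 (91bpm 2/4) — PASS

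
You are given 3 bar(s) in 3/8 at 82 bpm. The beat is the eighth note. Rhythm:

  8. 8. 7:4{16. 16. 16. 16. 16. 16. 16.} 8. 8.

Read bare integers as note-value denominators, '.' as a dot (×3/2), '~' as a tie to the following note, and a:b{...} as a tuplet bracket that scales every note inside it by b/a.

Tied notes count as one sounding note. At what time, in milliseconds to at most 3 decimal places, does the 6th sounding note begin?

note 6 onset = 30/7b = 3135.889ms

1. 0.0ms @ 0 + 1097.561ms (3/2)
2. 1097.561ms @ 3/2 + 1097.561ms (3/2)
3. 2195.122ms @ 3 + 313.589ms (3/7)
4. 2508.711ms @ 24/7 + 313.589ms (3/7)
5. 2822.3ms @ 27/7 + 313.589ms (3/7)
6. 3135.889ms @ 30/7 + 313.589ms (3/7)
7. 3449.477ms @ 33/7 + 313.589ms (3/7)
8. 3763.066ms @ 36/7 + 313.589ms (3/7)
9. 4076.655ms @ 39/7 + 313.589ms (3/7)
10. 4390.244ms @ 6 + 1097.561ms (3/2)
11. 5487.805ms @ 15/2 + 1097.561ms (3/2)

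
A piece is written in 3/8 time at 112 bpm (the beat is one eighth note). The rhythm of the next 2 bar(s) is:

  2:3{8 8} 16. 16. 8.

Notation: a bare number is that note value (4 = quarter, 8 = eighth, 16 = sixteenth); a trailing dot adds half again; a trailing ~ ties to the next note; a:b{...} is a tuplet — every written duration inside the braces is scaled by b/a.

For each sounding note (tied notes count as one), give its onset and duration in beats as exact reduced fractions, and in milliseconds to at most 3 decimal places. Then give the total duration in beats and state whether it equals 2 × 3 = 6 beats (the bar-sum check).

1) 0.0ms=0b +803.571ms=3/2b
2) 803.571ms=3/2b +803.571ms=3/2b
3) 1607.143ms=3b +401.786ms=3/4b
4) 2008.929ms=15/4b +401.786ms=3/4b
5) 2410.714ms=9/2b +803.571ms=3/2b
Σ=6b of 6 (112bpm 3/8) — PASS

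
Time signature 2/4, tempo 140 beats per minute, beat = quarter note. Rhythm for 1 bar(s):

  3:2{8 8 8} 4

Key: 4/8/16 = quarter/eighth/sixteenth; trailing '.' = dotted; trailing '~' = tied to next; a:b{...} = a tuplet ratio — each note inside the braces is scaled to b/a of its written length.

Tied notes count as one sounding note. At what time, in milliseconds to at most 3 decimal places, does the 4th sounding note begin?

note 4 onset = 1b = 428.571ms

1. 0.0ms @ 0 + 142.857ms (1/3)
2. 142.857ms @ 1/3 + 142.857ms (1/3)
3. 285.714ms @ 2/3 + 142.857ms (1/3)
4. 428.571ms @ 1 + 428.571ms (1)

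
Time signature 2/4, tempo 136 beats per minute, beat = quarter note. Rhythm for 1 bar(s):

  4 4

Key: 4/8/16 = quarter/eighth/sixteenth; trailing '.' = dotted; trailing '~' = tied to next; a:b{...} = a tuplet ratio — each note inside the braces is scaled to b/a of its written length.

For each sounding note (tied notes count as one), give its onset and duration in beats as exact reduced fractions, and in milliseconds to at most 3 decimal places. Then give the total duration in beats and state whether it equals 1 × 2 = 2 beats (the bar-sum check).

1) 0.0ms=0b +441.176ms=1b
2) 441.176ms=1b +441.176ms=1b
Σ=2b of 2 (136bpm 2/4) — PASS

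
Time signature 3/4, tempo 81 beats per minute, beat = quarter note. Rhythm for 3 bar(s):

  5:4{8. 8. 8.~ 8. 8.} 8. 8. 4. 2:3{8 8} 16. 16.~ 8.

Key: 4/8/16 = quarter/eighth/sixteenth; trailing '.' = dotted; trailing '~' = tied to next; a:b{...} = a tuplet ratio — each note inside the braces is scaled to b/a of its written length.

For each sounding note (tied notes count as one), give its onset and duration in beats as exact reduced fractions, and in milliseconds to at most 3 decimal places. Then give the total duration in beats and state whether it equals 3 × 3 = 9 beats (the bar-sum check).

1) 0.0ms=0b +444.444ms=3/5b
2) 444.444ms=3/5b +444.444ms=3/5b
3) 888.889ms=6/5b +888.889ms=6/5b
4) 1777.778ms=12/5b +444.444ms=3/5b
5) 2222.222ms=3b +555.556ms=3/4b
6) 2777.778ms=15/4b +555.556ms=3/4b
7) 3333.333ms=9/2b +1111.111ms=3/2b
8) 4444.444ms=6b +555.556ms=3/4b
9) 5000.0ms=27/4b +555.556ms=3/4b
10) 5555.556ms=15/2b +277.778ms=3/8b
11) 5833.333ms=63/8b +833.333ms=9/8b
Σ=9b of 9 (81bpm 3/4) — PASS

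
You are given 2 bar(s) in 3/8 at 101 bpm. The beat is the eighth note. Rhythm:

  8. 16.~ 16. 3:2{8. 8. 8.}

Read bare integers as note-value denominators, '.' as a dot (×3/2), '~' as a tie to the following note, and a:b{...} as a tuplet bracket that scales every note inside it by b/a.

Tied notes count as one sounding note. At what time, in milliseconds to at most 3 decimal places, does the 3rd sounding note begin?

1. 0.0ms @ 0 + 891.089ms (3/2)
2. 891.089ms @ 3/2 + 891.089ms (3/2)
3. 1782.178ms @ 3 + 594.059ms (1)
4. 2376.238ms @ 4 + 594.059ms (1)
5. 2970.297ms @ 5 + 594.059ms (1)

note 3 onset = 3b = 1782.178ms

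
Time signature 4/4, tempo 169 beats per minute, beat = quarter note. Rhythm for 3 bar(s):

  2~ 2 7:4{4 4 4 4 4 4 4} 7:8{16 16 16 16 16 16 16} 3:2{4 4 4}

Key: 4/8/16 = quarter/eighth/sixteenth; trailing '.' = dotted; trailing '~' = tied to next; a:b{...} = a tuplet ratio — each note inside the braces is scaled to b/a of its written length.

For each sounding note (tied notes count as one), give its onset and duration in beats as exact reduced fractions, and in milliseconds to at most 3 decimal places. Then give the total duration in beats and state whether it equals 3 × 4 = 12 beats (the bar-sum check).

1) 0.0ms=0b +1420.118ms=4b
2) 1420.118ms=4b +202.874ms=4/7b
3) 1622.992ms=32/7b +202.874ms=4/7b
4) 1825.866ms=36/7b +202.874ms=4/7b
5) 2028.74ms=40/7b +202.874ms=4/7b
6) 2231.615ms=44/7b +202.874ms=4/7b
7) 2434.489ms=48/7b +202.874ms=4/7b
8) 2637.363ms=52/7b +202.874ms=4/7b
9) 2840.237ms=8b +101.437ms=2/7b
10) 2941.674ms=58/7b +101.437ms=2/7b
11) 3043.111ms=60/7b +101.437ms=2/7b
12) 3144.548ms=62/7b +101.437ms=2/7b
13) 3245.985ms=64/7b +101.437ms=2/7b
14) 3347.422ms=66/7b +101.437ms=2/7b
15) 3448.859ms=68/7b +101.437ms=2/7b
16) 3550.296ms=10b +236.686ms=2/3b
17) 3786.982ms=32/3b +236.686ms=2/3b
18) 4023.669ms=34/3b +236.686ms=2/3b
Σ=12b of 12 (169bpm 4/4) — PASS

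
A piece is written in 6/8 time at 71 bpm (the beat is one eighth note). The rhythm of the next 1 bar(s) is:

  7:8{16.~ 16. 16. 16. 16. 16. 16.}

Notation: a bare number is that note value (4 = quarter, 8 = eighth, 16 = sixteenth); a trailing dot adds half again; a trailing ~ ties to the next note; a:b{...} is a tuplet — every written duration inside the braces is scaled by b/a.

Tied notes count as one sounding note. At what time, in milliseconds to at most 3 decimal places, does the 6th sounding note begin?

note 6 onset = 36/7b = 4346.076ms

1. 0.0ms @ 0 + 1448.692ms (12/7)
2. 1448.692ms @ 12/7 + 724.346ms (6/7)
3. 2173.038ms @ 18/7 + 724.346ms (6/7)
4. 2897.384ms @ 24/7 + 724.346ms (6/7)
5. 3621.73ms @ 30/7 + 724.346ms (6/7)
6. 4346.076ms @ 36/7 + 724.346ms (6/7)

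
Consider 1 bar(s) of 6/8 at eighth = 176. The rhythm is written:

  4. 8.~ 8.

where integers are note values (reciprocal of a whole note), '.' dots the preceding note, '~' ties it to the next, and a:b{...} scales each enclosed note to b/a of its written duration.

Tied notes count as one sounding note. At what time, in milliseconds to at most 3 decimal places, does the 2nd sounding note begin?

note 2 onset = 3b = 1022.727ms

1. 0.0ms @ 0 + 1022.727ms (3)
2. 1022.727ms @ 3 + 1022.727ms (3)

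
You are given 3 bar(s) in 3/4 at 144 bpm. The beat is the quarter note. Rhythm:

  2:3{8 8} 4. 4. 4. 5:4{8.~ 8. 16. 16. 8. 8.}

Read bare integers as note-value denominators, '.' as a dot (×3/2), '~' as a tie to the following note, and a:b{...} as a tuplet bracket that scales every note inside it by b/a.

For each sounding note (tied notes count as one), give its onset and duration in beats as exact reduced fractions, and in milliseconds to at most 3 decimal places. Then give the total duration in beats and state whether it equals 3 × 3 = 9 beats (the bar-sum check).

1) 0.0ms=0b +312.5ms=3/4b
2) 312.5ms=3/4b +312.5ms=3/4b
3) 625.0ms=3/2b +625.0ms=3/2b
4) 1250.0ms=3b +625.0ms=3/2b
5) 1875.0ms=9/2b +625.0ms=3/2b
6) 2500.0ms=6b +500.0ms=6/5b
7) 3000.0ms=36/5b +125.0ms=3/10b
8) 3125.0ms=15/2b +125.0ms=3/10b
9) 3250.0ms=39/5b +250.0ms=3/5b
10) 3500.0ms=42/5b +250.0ms=3/5b
Σ=9b of 9 (144bpm 3/4) — PASS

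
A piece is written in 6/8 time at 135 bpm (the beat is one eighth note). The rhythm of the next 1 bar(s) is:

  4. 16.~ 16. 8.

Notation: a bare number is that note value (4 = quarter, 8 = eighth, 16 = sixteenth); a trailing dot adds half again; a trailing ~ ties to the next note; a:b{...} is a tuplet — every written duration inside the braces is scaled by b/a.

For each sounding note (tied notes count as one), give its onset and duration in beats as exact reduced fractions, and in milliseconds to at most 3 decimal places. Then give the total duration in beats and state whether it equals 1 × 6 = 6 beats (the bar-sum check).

1) 0.0ms=0b +1333.333ms=3b
2) 1333.333ms=3b +666.667ms=3/2b
3) 2000.0ms=9/2b +666.667ms=3/2b
Σ=6b of 6 (135bpm 6/8) — PASS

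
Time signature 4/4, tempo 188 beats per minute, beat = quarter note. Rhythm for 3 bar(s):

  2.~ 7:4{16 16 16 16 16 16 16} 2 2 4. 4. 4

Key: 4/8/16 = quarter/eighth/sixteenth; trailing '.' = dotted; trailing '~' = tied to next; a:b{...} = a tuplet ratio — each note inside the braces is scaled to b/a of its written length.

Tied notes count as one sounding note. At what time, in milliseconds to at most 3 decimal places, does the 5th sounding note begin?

note 5 onset = 25/7b = 1139.818ms

1. 0.0ms @ 0 + 1003.04ms (22/7)
2. 1003.04ms @ 22/7 + 45.593ms (1/7)
3. 1048.632ms @ 23/7 + 45.593ms (1/7)
4. 1094.225ms @ 24/7 + 45.593ms (1/7)
5. 1139.818ms @ 25/7 + 45.593ms (1/7)
6. 1185.41ms @ 26/7 + 45.593ms (1/7)
7. 1231.003ms @ 27/7 + 45.593ms (1/7)
8. 1276.596ms @ 4 + 638.298ms (2)
9. 1914.894ms @ 6 + 638.298ms (2)
10. 2553.191ms @ 8 + 478.723ms (3/2)
11. 3031.915ms @ 19/2 + 478.723ms (3/2)
12. 3510.638ms @ 11 + 319.149ms (1)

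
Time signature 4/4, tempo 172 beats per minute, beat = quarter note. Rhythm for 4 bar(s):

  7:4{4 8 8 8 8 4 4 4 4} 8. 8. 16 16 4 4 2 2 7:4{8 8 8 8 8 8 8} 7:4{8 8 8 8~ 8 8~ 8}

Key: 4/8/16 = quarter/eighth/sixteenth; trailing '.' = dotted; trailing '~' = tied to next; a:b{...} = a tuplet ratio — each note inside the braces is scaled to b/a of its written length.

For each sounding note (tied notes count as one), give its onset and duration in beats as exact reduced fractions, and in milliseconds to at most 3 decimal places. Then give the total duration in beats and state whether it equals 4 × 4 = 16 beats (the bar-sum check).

1) 0.0ms=0b +199.336ms=4/7b
2) 199.336ms=4/7b +99.668ms=2/7b
3) 299.003ms=6/7b +99.668ms=2/7b
4) 398.671ms=8/7b +99.668ms=2/7b
5) 498.339ms=10/7b +99.668ms=2/7b
6) 598.007ms=12/7b +199.336ms=4/7b
7) 797.342ms=16/7b +199.336ms=4/7b
8) 996.678ms=20/7b +199.336ms=4/7b
9) 1196.013ms=24/7b +199.336ms=4/7b
10) 1395.349ms=4b +261.628ms=3/4b
11) 1656.977ms=19/4b +261.628ms=3/4b
12) 1918.605ms=11/2b +87.209ms=1/4b
13) 2005.814ms=23/4b +87.209ms=1/4b
14) 2093.023ms=6b +348.837ms=1b
15) 2441.86ms=7b +348.837ms=1b
16) 2790.698ms=8b +697.674ms=2b
17) 3488.372ms=10b +697.674ms=2b
18) 4186.047ms=12b +99.668ms=2/7b
19) 4285.714ms=86/7b +99.668ms=2/7b
20) 4385.382ms=88/7b +99.668ms=2/7b
21) 4485.05ms=90/7b +99.668ms=2/7b
22) 4584.718ms=92/7b +99.668ms=2/7b
23) 4684.385ms=94/7b +99.668ms=2/7b
24) 4784.053ms=96/7b +99.668ms=2/7b
25) 4883.721ms=14b +99.668ms=2/7b
26) 4983.389ms=100/7b +99.668ms=2/7b
27) 5083.056ms=102/7b +99.668ms=2/7b
28) 5182.724ms=104/7b +199.336ms=4/7b
29) 5382.06ms=108/7b +199.336ms=4/7b
Σ=16b of 16 (172bpm 4/4) — PASS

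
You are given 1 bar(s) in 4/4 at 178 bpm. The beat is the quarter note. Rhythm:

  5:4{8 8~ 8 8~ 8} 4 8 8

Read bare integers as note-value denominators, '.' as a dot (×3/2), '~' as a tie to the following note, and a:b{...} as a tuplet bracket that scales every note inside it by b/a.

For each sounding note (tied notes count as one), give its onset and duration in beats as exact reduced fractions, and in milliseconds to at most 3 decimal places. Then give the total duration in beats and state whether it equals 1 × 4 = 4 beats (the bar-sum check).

1) 0.0ms=0b +134.831ms=2/5b
2) 134.831ms=2/5b +269.663ms=4/5b
3) 404.494ms=6/5b +269.663ms=4/5b
4) 674.157ms=2b +337.079ms=1b
5) 1011.236ms=3b +168.539ms=1/2b
6) 1179.775ms=7/2b +168.539ms=1/2b
Σ=4b of 4 (178bpm 4/4) — PASS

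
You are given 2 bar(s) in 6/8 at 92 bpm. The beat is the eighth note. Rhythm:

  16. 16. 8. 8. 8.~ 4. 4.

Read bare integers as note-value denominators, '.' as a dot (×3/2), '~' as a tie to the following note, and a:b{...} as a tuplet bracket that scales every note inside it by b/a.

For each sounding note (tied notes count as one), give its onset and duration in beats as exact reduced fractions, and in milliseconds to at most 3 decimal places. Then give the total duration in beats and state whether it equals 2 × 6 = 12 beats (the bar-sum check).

1) 0.0ms=0b +489.13ms=3/4b
2) 489.13ms=3/4b +489.13ms=3/4b
3) 978.261ms=3/2b +978.261ms=3/2b
4) 1956.522ms=3b +978.261ms=3/2b
5) 2934.783ms=9/2b +2934.783ms=9/2b
6) 5869.565ms=9b +1956.522ms=3b
Σ=12b of 12 (92bpm 6/8) — PASS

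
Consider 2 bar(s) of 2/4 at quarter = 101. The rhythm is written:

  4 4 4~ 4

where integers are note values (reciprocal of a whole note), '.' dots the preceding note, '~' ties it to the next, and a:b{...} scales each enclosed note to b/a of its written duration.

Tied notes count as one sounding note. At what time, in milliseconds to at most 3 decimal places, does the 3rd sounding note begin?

1. 0.0ms @ 0 + 594.059ms (1)
2. 594.059ms @ 1 + 594.059ms (1)
3. 1188.119ms @ 2 + 1188.119ms (2)

note 3 onset = 2b = 1188.119ms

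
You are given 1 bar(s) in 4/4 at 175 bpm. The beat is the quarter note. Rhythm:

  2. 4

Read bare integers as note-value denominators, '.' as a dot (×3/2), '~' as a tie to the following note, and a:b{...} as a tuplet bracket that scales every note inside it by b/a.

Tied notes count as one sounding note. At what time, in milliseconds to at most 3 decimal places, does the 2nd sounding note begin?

1. 0.0ms @ 0 + 1028.571ms (3)
2. 1028.571ms @ 3 + 342.857ms (1)

note 2 onset = 3b = 1028.571ms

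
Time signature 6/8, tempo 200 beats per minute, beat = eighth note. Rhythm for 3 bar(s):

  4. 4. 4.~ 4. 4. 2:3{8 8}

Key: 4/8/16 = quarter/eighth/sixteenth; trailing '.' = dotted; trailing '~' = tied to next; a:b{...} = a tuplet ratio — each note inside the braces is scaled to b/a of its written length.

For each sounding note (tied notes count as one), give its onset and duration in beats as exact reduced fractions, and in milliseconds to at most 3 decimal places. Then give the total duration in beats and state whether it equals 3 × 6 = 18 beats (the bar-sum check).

1) 0.0ms=0b +900.0ms=3b
2) 900.0ms=3b +900.0ms=3b
3) 1800.0ms=6b +1800.0ms=6b
4) 3600.0ms=12b +900.0ms=3b
5) 4500.0ms=15b +450.0ms=3/2b
6) 4950.0ms=33/2b +450.0ms=3/2b
Σ=18b of 18 (200bpm 6/8) — PASS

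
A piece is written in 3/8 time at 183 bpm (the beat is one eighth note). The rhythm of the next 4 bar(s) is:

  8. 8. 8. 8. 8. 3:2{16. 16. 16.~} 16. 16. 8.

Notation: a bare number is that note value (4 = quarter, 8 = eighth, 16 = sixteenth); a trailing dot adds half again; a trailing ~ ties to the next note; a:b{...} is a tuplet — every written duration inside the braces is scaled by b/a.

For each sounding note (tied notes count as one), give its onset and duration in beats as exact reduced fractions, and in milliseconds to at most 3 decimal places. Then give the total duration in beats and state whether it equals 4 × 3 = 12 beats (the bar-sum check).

1) 0.0ms=0b +491.803ms=3/2b
2) 491.803ms=3/2b +491.803ms=3/2b
3) 983.607ms=3b +491.803ms=3/2b
4) 1475.41ms=9/2b +491.803ms=3/2b
5) 1967.213ms=6b +491.803ms=3/2b
6) 2459.016ms=15/2b +163.934ms=1/2b
7) 2622.951ms=8b +163.934ms=1/2b
8) 2786.885ms=17/2b +409.836ms=5/4b
9) 3196.721ms=39/4b +245.902ms=3/4b
10) 3442.623ms=21/2b +491.803ms=3/2b
Σ=12b of 12 (183bpm 3/8) — PASS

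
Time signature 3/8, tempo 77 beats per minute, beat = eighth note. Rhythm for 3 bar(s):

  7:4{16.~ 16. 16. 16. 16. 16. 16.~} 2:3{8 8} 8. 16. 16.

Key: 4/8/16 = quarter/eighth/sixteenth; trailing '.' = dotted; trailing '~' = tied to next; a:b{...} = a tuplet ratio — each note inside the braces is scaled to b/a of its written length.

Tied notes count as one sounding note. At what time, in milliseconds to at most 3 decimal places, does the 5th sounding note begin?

note 5 onset = 15/7b = 1669.759ms

1. 0.0ms @ 0 + 667.904ms (6/7)
2. 667.904ms @ 6/7 + 333.952ms (3/7)
3. 1001.855ms @ 9/7 + 333.952ms (3/7)
4. 1335.807ms @ 12/7 + 333.952ms (3/7)
5. 1669.759ms @ 15/7 + 333.952ms (3/7)
6. 2003.711ms @ 18/7 + 1502.783ms (27/14)
7. 3506.494ms @ 9/2 + 1168.831ms (3/2)
8. 4675.325ms @ 6 + 1168.831ms (3/2)
9. 5844.156ms @ 15/2 + 584.416ms (3/4)
10. 6428.571ms @ 33/4 + 584.416ms (3/4)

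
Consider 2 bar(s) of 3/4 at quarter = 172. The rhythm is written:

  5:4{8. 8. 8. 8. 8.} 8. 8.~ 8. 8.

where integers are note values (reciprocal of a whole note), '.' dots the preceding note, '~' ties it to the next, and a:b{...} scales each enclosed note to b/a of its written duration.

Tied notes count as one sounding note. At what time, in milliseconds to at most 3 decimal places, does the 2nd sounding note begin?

note 2 onset = 3/5b = 209.302ms

1. 0.0ms @ 0 + 209.302ms (3/5)
2. 209.302ms @ 3/5 + 209.302ms (3/5)
3. 418.605ms @ 6/5 + 209.302ms (3/5)
4. 627.907ms @ 9/5 + 209.302ms (3/5)
5. 837.209ms @ 12/5 + 209.302ms (3/5)
6. 1046.512ms @ 3 + 261.628ms (3/4)
7. 1308.14ms @ 15/4 + 523.256ms (3/2)
8. 1831.395ms @ 21/4 + 261.628ms (3/4)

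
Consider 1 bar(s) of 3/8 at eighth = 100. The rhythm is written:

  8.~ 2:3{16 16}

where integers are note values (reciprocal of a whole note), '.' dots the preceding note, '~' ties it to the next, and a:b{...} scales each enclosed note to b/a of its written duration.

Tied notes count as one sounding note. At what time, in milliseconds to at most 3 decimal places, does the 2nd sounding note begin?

1. 0.0ms @ 0 + 1350.0ms (9/4)
2. 1350.0ms @ 9/4 + 450.0ms (3/4)

note 2 onset = 9/4b = 1350.0ms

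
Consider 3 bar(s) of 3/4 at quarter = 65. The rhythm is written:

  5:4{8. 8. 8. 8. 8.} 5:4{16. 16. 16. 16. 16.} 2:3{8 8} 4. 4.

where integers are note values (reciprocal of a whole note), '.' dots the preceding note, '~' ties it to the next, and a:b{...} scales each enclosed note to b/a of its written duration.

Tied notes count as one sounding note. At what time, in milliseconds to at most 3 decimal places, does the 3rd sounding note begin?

1. 0.0ms @ 0 + 553.846ms (3/5)
2. 553.846ms @ 3/5 + 553.846ms (3/5)
3. 1107.692ms @ 6/5 + 553.846ms (3/5)
4. 1661.538ms @ 9/5 + 553.846ms (3/5)
5. 2215.385ms @ 12/5 + 553.846ms (3/5)
6. 2769.231ms @ 3 + 276.923ms (3/10)
7. 3046.154ms @ 33/10 + 276.923ms (3/10)
8. 3323.077ms @ 18/5 + 276.923ms (3/10)
9. 3600.0ms @ 39/10 + 276.923ms (3/10)
10. 3876.923ms @ 21/5 + 276.923ms (3/10)
11. 4153.846ms @ 9/2 + 692.308ms (3/4)
12. 4846.154ms @ 21/4 + 692.308ms (3/4)
13. 5538.462ms @ 6 + 1384.615ms (3/2)
14. 6923.077ms @ 15/2 + 1384.615ms (3/2)

note 3 onset = 6/5b = 1107.692ms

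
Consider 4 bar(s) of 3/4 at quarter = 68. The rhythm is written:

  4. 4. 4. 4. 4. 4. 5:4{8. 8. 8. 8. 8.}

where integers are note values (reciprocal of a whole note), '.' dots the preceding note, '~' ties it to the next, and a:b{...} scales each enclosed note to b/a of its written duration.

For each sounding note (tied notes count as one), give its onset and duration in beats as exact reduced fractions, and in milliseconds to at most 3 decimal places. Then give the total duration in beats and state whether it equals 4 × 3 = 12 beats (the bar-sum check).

1) 0.0ms=0b +1323.529ms=3/2b
2) 1323.529ms=3/2b +1323.529ms=3/2b
3) 2647.059ms=3b +1323.529ms=3/2b
4) 3970.588ms=9/2b +1323.529ms=3/2b
5) 5294.118ms=6b +1323.529ms=3/2b
6) 6617.647ms=15/2b +1323.529ms=3/2b
7) 7941.176ms=9b +529.412ms=3/5b
8) 8470.588ms=48/5b +529.412ms=3/5b
9) 9000.0ms=51/5b +529.412ms=3/5b
10) 9529.412ms=54/5b +529.412ms=3/5b
11) 10058.824ms=57/5b +529.412ms=3/5b
Σ=12b of 12 (68bpm 3/4) — PASS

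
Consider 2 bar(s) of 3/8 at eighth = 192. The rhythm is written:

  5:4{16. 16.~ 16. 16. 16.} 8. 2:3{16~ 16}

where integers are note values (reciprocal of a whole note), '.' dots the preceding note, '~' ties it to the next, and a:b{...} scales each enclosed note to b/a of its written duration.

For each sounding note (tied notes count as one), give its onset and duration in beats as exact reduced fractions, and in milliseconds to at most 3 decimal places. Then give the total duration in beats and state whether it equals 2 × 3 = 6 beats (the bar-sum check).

1) 0.0ms=0b +187.5ms=3/5b
2) 187.5ms=3/5b +375.0ms=6/5b
3) 562.5ms=9/5b +187.5ms=3/5b
4) 750.0ms=12/5b +187.5ms=3/5b
5) 937.5ms=3b +468.75ms=3/2b
6) 1406.25ms=9/2b +468.75ms=3/2b
Σ=6b of 6 (192bpm 3/8) — PASS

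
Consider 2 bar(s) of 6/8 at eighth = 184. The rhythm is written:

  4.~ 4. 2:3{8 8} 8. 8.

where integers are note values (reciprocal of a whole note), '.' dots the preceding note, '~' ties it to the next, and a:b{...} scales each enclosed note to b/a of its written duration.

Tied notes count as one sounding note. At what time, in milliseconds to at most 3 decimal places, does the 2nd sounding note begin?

note 2 onset = 6b = 1956.522ms

1. 0.0ms @ 0 + 1956.522ms (6)
2. 1956.522ms @ 6 + 489.13ms (3/2)
3. 2445.652ms @ 15/2 + 489.13ms (3/2)
4. 2934.783ms @ 9 + 489.13ms (3/2)
5. 3423.913ms @ 21/2 + 489.13ms (3/2)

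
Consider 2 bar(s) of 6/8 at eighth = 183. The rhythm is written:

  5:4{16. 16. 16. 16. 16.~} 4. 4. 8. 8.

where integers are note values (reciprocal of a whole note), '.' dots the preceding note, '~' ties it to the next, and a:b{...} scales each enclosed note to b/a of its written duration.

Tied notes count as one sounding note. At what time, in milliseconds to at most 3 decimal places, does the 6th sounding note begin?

note 6 onset = 6b = 1967.213ms

1. 0.0ms @ 0 + 196.721ms (3/5)
2. 196.721ms @ 3/5 + 196.721ms (3/5)
3. 393.443ms @ 6/5 + 196.721ms (3/5)
4. 590.164ms @ 9/5 + 196.721ms (3/5)
5. 786.885ms @ 12/5 + 1180.328ms (18/5)
6. 1967.213ms @ 6 + 983.607ms (3)
7. 2950.82ms @ 9 + 491.803ms (3/2)
8. 3442.623ms @ 21/2 + 491.803ms (3/2)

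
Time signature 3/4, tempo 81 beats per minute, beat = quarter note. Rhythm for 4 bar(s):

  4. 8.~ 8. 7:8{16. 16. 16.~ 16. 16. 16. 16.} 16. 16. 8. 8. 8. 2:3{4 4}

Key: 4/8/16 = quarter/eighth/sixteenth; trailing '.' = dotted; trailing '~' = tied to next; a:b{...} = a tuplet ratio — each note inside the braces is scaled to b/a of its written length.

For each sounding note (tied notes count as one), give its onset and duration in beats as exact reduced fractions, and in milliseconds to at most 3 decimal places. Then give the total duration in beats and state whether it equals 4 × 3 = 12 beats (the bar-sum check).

1) 0.0ms=0b +1111.111ms=3/2b
2) 1111.111ms=3/2b +1111.111ms=3/2b
3) 2222.222ms=3b +317.46ms=3/7b
4) 2539.683ms=24/7b +317.46ms=3/7b
5) 2857.143ms=27/7b +634.921ms=6/7b
6) 3492.063ms=33/7b +317.46ms=3/7b
7) 3809.524ms=36/7b +317.46ms=3/7b
8) 4126.984ms=39/7b +317.46ms=3/7b
9) 4444.444ms=6b +277.778ms=3/8b
10) 4722.222ms=51/8b +277.778ms=3/8b
11) 5000.0ms=27/4b +555.556ms=3/4b
12) 5555.556ms=15/2b +555.556ms=3/4b
13) 6111.111ms=33/4b +555.556ms=3/4b
14) 6666.667ms=9b +1111.111ms=3/2b
15) 7777.778ms=21/2b +1111.111ms=3/2b
Σ=12b of 12 (81bpm 3/4) — PASS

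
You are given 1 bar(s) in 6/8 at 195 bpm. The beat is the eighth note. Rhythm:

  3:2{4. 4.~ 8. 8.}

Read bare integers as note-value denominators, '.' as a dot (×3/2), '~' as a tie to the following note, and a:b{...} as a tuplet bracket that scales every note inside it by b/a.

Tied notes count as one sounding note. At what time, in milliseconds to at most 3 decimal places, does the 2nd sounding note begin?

note 2 onset = 2b = 615.385ms

1. 0.0ms @ 0 + 615.385ms (2)
2. 615.385ms @ 2 + 923.077ms (3)
3. 1538.462ms @ 5 + 307.692ms (1)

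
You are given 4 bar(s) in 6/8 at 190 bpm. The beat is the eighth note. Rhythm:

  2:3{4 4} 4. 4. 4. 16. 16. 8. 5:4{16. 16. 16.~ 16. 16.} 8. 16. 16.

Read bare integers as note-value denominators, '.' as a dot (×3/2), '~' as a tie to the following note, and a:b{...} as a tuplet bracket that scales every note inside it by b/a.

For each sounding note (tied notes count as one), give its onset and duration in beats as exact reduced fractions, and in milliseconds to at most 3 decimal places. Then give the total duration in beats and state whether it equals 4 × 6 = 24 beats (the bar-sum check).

1) 0.0ms=0b +947.368ms=3b
2) 947.368ms=3b +947.368ms=3b
3) 1894.737ms=6b +947.368ms=3b
4) 2842.105ms=9b +947.368ms=3b
5) 3789.474ms=12b +947.368ms=3b
6) 4736.842ms=15b +236.842ms=3/4b
7) 4973.684ms=63/4b +236.842ms=3/4b
8) 5210.526ms=33/2b +473.684ms=3/2b
9) 5684.211ms=18b +189.474ms=3/5b
10) 5873.684ms=93/5b +189.474ms=3/5b
11) 6063.158ms=96/5b +378.947ms=6/5b
12) 6442.105ms=102/5b +189.474ms=3/5b
13) 6631.579ms=21b +473.684ms=3/2b
14) 7105.263ms=45/2b +236.842ms=3/4b
15) 7342.105ms=93/4b +236.842ms=3/4b
Σ=24b of 24 (190bpm 6/8) — PASS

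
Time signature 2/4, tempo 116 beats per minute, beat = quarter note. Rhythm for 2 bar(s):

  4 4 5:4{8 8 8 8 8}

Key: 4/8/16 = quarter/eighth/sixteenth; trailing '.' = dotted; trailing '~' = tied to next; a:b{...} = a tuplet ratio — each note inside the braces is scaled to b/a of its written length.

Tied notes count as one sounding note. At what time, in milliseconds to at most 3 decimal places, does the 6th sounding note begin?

note 6 onset = 16/5b = 1655.172ms

1. 0.0ms @ 0 + 517.241ms (1)
2. 517.241ms @ 1 + 517.241ms (1)
3. 1034.483ms @ 2 + 206.897ms (2/5)
4. 1241.379ms @ 12/5 + 206.897ms (2/5)
5. 1448.276ms @ 14/5 + 206.897ms (2/5)
6. 1655.172ms @ 16/5 + 206.897ms (2/5)
7. 1862.069ms @ 18/5 + 206.897ms (2/5)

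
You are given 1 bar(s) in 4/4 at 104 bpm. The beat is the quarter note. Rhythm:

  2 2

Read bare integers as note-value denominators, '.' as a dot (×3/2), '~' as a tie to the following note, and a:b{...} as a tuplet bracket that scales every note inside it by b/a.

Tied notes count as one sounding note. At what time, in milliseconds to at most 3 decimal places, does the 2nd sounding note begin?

note 2 onset = 2b = 1153.846ms

1. 0.0ms @ 0 + 1153.846ms (2)
2. 1153.846ms @ 2 + 1153.846ms (2)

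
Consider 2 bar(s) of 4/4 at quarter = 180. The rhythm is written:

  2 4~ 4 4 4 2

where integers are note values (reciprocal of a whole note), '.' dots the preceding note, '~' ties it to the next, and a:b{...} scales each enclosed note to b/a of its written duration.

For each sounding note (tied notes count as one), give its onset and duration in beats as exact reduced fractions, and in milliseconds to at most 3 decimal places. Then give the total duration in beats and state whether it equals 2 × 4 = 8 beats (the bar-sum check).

1) 0.0ms=0b +666.667ms=2b
2) 666.667ms=2b +666.667ms=2b
3) 1333.333ms=4b +333.333ms=1b
4) 1666.667ms=5b +333.333ms=1b
5) 2000.0ms=6b +666.667ms=2b
Σ=8b of 8 (180bpm 4/4) — PASS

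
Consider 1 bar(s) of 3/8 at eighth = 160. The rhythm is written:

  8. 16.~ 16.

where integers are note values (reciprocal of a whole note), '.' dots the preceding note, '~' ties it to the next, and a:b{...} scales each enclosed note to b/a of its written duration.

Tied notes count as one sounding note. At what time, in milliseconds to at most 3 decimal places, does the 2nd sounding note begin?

1. 0.0ms @ 0 + 562.5ms (3/2)
2. 562.5ms @ 3/2 + 562.5ms (3/2)

note 2 onset = 3/2b = 562.5ms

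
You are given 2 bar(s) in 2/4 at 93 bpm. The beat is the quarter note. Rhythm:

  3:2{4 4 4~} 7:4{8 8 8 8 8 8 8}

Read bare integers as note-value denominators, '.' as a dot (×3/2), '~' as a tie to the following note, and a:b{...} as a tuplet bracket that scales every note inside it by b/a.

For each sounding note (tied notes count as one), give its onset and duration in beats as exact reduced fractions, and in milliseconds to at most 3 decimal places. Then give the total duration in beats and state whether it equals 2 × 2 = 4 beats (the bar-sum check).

1) 0.0ms=0b +430.108ms=2/3b
2) 430.108ms=2/3b +430.108ms=2/3b
3) 860.215ms=4/3b +614.439ms=20/21b
4) 1474.654ms=16/7b +184.332ms=2/7b
5) 1658.986ms=18/7b +184.332ms=2/7b
6) 1843.318ms=20/7b +184.332ms=2/7b
7) 2027.65ms=22/7b +184.332ms=2/7b
8) 2211.982ms=24/7b +184.332ms=2/7b
9) 2396.313ms=26/7b +184.332ms=2/7b
Σ=4b of 4 (93bpm 2/4) — PASS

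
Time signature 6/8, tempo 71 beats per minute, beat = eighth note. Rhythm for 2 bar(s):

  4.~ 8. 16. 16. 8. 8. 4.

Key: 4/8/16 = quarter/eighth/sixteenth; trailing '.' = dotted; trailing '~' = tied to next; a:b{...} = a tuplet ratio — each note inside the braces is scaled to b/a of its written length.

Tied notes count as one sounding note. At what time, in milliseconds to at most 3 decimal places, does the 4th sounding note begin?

note 4 onset = 6b = 5070.423ms

1. 0.0ms @ 0 + 3802.817ms (9/2)
2. 3802.817ms @ 9/2 + 633.803ms (3/4)
3. 4436.62ms @ 21/4 + 633.803ms (3/4)
4. 5070.423ms @ 6 + 1267.606ms (3/2)
5. 6338.028ms @ 15/2 + 1267.606ms (3/2)
6. 7605.634ms @ 9 + 2535.211ms (3)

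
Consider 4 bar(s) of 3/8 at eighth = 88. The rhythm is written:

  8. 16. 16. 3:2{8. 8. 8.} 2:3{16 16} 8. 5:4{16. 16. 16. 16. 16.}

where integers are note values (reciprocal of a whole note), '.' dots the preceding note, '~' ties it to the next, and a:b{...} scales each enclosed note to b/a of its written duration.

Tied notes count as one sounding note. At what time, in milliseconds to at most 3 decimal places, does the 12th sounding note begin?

note 12 onset = 51/5b = 6954.545ms

1. 0.0ms @ 0 + 1022.727ms (3/2)
2. 1022.727ms @ 3/2 + 511.364ms (3/4)
3. 1534.091ms @ 9/4 + 511.364ms (3/4)
4. 2045.455ms @ 3 + 681.818ms (1)
5. 2727.273ms @ 4 + 681.818ms (1)
6. 3409.091ms @ 5 + 681.818ms (1)
7. 4090.909ms @ 6 + 511.364ms (3/4)
8. 4602.273ms @ 27/4 + 511.364ms (3/4)
9. 5113.636ms @ 15/2 + 1022.727ms (3/2)
10. 6136.364ms @ 9 + 409.091ms (3/5)
11. 6545.455ms @ 48/5 + 409.091ms (3/5)
12. 6954.545ms @ 51/5 + 409.091ms (3/5)
13. 7363.636ms @ 54/5 + 409.091ms (3/5)
14. 7772.727ms @ 57/5 + 409.091ms (3/5)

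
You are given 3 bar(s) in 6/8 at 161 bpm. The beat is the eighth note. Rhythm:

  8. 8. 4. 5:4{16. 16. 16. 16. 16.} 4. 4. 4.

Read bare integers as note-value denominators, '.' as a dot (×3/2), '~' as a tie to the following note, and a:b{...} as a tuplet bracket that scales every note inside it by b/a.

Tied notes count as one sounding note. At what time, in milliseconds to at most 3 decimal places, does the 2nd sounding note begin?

note 2 onset = 3/2b = 559.006ms

1. 0.0ms @ 0 + 559.006ms (3/2)
2. 559.006ms @ 3/2 + 559.006ms (3/2)
3. 1118.012ms @ 3 + 1118.012ms (3)
4. 2236.025ms @ 6 + 223.602ms (3/5)
5. 2459.627ms @ 33/5 + 223.602ms (3/5)
6. 2683.23ms @ 36/5 + 223.602ms (3/5)
7. 2906.832ms @ 39/5 + 223.602ms (3/5)
8. 3130.435ms @ 42/5 + 223.602ms (3/5)
9. 3354.037ms @ 9 + 1118.012ms (3)
10. 4472.05ms @ 12 + 1118.012ms (3)
11. 5590.062ms @ 15 + 1118.012ms (3)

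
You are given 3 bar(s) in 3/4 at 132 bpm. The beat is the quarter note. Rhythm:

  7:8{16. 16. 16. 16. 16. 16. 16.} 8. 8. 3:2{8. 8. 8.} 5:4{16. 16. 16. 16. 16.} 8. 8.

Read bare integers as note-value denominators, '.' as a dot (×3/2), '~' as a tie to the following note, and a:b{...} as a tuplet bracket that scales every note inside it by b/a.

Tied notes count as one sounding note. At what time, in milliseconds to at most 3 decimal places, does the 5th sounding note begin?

1. 0.0ms @ 0 + 194.805ms (3/7)
2. 194.805ms @ 3/7 + 194.805ms (3/7)
3. 389.61ms @ 6/7 + 194.805ms (3/7)
4. 584.416ms @ 9/7 + 194.805ms (3/7)
5. 779.221ms @ 12/7 + 194.805ms (3/7)
6. 974.026ms @ 15/7 + 194.805ms (3/7)
7. 1168.831ms @ 18/7 + 194.805ms (3/7)
8. 1363.636ms @ 3 + 340.909ms (3/4)
9. 1704.545ms @ 15/4 + 340.909ms (3/4)
10. 2045.455ms @ 9/2 + 227.273ms (1/2)
11. 2272.727ms @ 5 + 227.273ms (1/2)
12. 2500.0ms @ 11/2 + 227.273ms (1/2)
13. 2727.273ms @ 6 + 136.364ms (3/10)
14. 2863.636ms @ 63/10 + 136.364ms (3/10)
15. 3000.0ms @ 33/5 + 136.364ms (3/10)
16. 3136.364ms @ 69/10 + 136.364ms (3/10)
17. 3272.727ms @ 36/5 + 136.364ms (3/10)
18. 3409.091ms @ 15/2 + 340.909ms (3/4)
19. 3750.0ms @ 33/4 + 340.909ms (3/4)

note 5 onset = 12/7b = 779.221ms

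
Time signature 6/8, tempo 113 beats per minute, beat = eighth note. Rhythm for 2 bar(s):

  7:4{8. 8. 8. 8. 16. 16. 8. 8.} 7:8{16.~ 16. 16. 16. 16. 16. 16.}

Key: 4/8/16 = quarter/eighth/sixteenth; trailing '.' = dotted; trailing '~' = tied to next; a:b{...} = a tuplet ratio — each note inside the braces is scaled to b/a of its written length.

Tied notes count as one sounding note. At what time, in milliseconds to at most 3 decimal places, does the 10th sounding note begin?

1. 0.0ms @ 0 + 455.12ms (6/7)
2. 455.12ms @ 6/7 + 455.12ms (6/7)
3. 910.24ms @ 12/7 + 455.12ms (6/7)
4. 1365.36ms @ 18/7 + 455.12ms (6/7)
5. 1820.48ms @ 24/7 + 227.56ms (3/7)
6. 2048.04ms @ 27/7 + 227.56ms (3/7)
7. 2275.601ms @ 30/7 + 455.12ms (6/7)
8. 2730.721ms @ 36/7 + 455.12ms (6/7)
9. 3185.841ms @ 6 + 910.24ms (12/7)
10. 4096.081ms @ 54/7 + 455.12ms (6/7)
11. 4551.201ms @ 60/7 + 455.12ms (6/7)
12. 5006.321ms @ 66/7 + 455.12ms (6/7)
13. 5461.441ms @ 72/7 + 455.12ms (6/7)
14. 5916.561ms @ 78/7 + 455.12ms (6/7)

note 10 onset = 54/7b = 4096.081ms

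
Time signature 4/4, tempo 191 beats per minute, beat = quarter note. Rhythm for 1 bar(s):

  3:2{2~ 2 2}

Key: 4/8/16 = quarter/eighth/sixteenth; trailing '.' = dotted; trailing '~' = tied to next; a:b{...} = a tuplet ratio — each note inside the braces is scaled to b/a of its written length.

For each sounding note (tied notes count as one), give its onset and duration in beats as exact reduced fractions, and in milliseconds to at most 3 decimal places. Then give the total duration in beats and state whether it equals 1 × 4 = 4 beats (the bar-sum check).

1) 0.0ms=0b +837.696ms=8/3b
2) 837.696ms=8/3b +418.848ms=4/3b
Σ=4b of 4 (191bpm 4/4) — PASS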